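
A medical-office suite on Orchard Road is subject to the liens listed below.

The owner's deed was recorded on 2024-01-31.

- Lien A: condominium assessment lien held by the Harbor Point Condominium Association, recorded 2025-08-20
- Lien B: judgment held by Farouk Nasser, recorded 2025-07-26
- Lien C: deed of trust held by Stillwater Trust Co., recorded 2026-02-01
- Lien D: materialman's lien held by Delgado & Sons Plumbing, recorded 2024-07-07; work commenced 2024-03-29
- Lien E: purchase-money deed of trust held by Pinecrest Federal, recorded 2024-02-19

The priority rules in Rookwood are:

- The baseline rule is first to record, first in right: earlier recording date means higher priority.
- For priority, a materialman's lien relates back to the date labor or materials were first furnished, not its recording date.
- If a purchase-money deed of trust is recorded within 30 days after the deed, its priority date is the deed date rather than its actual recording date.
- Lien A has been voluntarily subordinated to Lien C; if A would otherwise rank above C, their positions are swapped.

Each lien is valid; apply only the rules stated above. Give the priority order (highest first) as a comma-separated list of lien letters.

First, effective dates: D relates back to 2024-03-29 (work commenced); E's effective date is the deed date, 2024-01-31.
By effective date: E (2024-01-31), D (2024-03-29), B (2025-07-26), A (2025-08-20), C (2026-02-01).
A would otherwise be senior to C, so under the subordination agreement A and C exchange positions.

E, D, B, C, A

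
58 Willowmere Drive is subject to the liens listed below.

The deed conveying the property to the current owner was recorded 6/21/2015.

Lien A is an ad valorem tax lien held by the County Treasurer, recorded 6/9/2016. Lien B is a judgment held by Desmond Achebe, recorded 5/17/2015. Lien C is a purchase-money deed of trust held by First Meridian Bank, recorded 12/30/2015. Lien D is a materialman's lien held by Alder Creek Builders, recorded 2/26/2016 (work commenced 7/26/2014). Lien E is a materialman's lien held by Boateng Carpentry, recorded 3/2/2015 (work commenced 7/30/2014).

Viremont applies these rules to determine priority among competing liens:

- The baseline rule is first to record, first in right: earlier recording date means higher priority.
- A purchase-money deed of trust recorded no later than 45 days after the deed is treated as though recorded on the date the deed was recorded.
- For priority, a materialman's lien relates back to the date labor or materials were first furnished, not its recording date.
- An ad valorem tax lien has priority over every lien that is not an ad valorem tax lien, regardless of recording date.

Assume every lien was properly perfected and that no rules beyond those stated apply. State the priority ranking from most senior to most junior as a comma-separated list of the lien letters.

A, D, E, B, C

Adjusting effective dates: C missed the 45-day window (192 days after the deed), so its recording date stands; D's effective date is 7/26/2014, when work began; E is treated as recorded 7/30/2014, the work-commencement date.
As an ad valorem tax lien, A is senior to every other lien.
Among the remaining liens, by effective date: D (7/26/2014), E (7/30/2014), B (5/17/2015), C (12/30/2015).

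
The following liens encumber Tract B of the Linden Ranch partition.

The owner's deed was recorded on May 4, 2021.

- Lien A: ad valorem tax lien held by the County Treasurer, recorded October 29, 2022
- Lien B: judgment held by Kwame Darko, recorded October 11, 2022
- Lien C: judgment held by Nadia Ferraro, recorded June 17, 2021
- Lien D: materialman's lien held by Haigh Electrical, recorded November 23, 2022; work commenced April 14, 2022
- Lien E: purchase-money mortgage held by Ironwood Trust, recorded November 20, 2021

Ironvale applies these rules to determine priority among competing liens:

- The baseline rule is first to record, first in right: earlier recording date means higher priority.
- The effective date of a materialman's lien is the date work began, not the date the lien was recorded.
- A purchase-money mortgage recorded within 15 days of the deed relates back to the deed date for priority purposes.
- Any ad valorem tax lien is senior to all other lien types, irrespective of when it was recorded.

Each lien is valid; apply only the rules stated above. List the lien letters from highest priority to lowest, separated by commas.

A, C, E, D, B

Adjusting effective dates: D relates back to April 14, 2022 (work commenced); E was recorded 200 days after the deed — beyond 15 days — so no relation-back applies.
A is an ad valorem tax lien, so it outranks all other liens regardless of date.
Ordering the rest by effective date: C (June 17, 2021), E (November 20, 2021), D (April 14, 2022), B (October 11, 2022).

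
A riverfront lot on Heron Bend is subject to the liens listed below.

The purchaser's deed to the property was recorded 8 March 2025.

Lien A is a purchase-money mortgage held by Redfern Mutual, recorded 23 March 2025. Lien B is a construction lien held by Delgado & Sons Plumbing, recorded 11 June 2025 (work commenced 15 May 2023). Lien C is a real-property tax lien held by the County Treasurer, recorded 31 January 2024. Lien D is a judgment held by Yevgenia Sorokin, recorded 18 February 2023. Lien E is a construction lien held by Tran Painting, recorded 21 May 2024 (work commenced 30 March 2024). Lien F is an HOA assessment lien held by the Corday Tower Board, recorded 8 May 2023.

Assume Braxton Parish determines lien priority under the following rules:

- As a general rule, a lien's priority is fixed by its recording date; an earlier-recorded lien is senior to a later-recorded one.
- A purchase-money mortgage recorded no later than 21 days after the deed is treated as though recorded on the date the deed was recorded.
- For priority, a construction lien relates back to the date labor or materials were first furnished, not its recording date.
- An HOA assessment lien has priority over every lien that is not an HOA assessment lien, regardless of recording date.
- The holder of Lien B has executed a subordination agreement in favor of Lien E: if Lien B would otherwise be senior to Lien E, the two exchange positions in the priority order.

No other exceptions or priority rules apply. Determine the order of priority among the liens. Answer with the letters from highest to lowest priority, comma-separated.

Effective dates: A was recorded within the 21-day window, so its effective date is the deed date 8 March 2025; B is treated as recorded 15 May 2023, the work-commencement date; E's effective date is 30 March 2024, when work began.
F, as an HOA assessment lien, has superpriority and ranks first.
Among the remaining liens, by effective date: D (18 February 2023), B (15 May 2023), C (31 January 2024), E (30 March 2024), A (8 March 2025).
B would otherwise be senior to E, so under the subordination agreement B and E exchange positions.

F, D, E, C, B, A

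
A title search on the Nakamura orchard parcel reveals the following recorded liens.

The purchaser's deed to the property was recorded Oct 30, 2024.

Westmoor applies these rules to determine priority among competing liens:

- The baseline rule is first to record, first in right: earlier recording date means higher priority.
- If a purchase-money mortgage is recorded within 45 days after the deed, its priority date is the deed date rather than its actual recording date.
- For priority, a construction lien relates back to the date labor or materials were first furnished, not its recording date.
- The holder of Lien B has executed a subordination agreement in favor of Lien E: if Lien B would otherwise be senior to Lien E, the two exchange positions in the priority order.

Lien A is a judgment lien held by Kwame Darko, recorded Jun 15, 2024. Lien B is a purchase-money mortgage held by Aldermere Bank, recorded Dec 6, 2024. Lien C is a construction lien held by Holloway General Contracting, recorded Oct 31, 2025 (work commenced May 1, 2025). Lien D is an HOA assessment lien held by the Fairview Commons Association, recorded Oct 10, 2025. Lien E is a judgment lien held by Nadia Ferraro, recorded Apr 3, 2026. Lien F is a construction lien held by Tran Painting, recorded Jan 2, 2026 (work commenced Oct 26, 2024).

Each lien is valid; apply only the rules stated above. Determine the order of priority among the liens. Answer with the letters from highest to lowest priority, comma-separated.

A, F, E, C, D, B

Effective dates: B relates back to the deed date Oct 30, 2024; C's effective date is May 1, 2025, when work began; F relates back to Oct 26, 2024 (work commenced).
By effective date, earliest first: A (Jun 15, 2024), F (Oct 26, 2024), B (Oct 30, 2024), C (May 1, 2025), D (Oct 10, 2025), E (Apr 3, 2026).
B would otherwise be senior to E, so under the subordination agreement B and E exchange positions.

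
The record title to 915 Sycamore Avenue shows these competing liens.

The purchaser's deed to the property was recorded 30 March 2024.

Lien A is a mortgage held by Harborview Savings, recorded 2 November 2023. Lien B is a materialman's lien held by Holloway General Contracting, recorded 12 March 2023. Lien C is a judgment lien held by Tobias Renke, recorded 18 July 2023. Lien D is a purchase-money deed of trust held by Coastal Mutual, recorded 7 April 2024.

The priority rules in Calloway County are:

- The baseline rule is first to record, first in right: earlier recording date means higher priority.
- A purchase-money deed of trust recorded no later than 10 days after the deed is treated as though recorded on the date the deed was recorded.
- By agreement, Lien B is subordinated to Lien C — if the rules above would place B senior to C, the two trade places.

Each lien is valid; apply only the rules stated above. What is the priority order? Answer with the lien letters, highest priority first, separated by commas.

First, effective dates: D was recorded within the 10-day window, so its effective date is the deed date 30 March 2024.
Sorted by effective date: B (12 March 2023), C (18 July 2023), A (2 November 2023), D (30 March 2024).
B is senior to C before the subordination, so the two trade places.

C, B, A, D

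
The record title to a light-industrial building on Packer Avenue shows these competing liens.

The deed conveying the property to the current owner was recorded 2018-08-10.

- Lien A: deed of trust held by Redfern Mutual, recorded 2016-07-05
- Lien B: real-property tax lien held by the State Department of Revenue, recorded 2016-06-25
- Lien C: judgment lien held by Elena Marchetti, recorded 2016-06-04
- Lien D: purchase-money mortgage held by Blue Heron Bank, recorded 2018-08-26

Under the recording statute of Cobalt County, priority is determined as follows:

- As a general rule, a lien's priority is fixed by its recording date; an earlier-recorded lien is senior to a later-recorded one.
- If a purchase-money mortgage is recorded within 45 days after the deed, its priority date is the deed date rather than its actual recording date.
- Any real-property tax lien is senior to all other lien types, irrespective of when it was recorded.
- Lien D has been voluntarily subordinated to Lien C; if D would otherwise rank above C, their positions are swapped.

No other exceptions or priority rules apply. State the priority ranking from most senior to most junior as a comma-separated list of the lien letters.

First, effective dates: D relates back to the deed date 2018-08-10.
B is a real-property tax lien, so it outranks all other liens regardless of date.
Ordering the rest by effective date: C (2016-06-04), A (2016-07-05), D (2018-08-10).
D already ranks below C; the subordination has no effect.

B, C, A, D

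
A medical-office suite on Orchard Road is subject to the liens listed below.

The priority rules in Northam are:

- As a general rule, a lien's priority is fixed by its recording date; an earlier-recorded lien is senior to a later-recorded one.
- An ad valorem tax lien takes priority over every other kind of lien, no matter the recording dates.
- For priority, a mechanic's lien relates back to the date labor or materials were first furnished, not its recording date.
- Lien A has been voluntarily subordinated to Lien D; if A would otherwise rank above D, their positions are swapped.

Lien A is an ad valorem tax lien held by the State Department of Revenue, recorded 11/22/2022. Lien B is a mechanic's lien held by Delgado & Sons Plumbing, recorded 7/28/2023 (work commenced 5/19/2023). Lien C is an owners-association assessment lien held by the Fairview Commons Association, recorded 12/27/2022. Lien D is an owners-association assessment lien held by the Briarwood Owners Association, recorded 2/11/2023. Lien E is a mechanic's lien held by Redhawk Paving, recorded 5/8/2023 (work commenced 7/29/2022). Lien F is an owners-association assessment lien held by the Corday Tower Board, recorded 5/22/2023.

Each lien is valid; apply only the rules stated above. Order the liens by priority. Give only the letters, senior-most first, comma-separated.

D, E, C, A, B, F

Effective dates: B is treated as recorded 5/19/2023, the work-commencement date; E relates back to 7/29/2022 (work commenced).
As an ad valorem tax lien, A is senior to every other lien.
Among the remaining liens, by effective date: E (7/29/2022), C (12/27/2022), D (2/11/2023), B (5/19/2023), F (5/22/2023).
Because A would otherwise rank above D, the subordination swaps them.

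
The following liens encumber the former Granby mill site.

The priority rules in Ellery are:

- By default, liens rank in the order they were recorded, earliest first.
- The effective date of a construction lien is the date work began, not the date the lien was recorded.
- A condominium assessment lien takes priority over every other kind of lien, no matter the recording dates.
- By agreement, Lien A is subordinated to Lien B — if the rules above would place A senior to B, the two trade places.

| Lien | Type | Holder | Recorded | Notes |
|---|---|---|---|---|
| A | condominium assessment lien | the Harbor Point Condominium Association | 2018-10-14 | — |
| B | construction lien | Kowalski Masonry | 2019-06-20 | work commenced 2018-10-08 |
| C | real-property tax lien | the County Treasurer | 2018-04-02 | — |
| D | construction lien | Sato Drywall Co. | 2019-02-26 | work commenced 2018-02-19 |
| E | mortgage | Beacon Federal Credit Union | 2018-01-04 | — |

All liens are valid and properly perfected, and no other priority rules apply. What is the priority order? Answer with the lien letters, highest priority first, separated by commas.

B, E, D, C, A

Effective dates after the stated exceptions: B relates back to 2018-10-08 (work commenced); D is treated as recorded 2018-02-19, the work-commencement date.
A is a condominium assessment lien and takes priority over every other lien.
Remaining liens by effective date: E (2018-01-04), D (2018-02-19), C (2018-04-02), B (2018-10-08).
The subordination applies — A was senior to B — so A and B swap.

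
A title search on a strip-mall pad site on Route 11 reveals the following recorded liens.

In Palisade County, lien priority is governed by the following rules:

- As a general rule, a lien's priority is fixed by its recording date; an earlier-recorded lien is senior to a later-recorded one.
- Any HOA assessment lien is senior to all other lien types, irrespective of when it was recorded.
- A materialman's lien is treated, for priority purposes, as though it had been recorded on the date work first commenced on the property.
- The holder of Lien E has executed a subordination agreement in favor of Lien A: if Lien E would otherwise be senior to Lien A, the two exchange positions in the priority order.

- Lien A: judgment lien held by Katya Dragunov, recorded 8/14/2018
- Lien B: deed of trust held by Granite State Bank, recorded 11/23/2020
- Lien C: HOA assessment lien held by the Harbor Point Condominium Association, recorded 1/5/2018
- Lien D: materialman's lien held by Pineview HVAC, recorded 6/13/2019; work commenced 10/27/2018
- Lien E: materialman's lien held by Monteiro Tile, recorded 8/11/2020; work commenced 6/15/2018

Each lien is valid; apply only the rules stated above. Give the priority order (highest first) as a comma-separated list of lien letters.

C, A, E, D, B

Adjusting effective dates: D is treated as recorded 10/27/2018, the work-commencement date; E relates back to 6/15/2018 (work commenced).
C is an HOA assessment lien, so it outranks all other liens regardless of date.
Ordering the rest by effective date: E (6/15/2018), A (8/14/2018), D (10/27/2018), B (11/23/2020).
The subordination applies — E was senior to A — so E and A swap.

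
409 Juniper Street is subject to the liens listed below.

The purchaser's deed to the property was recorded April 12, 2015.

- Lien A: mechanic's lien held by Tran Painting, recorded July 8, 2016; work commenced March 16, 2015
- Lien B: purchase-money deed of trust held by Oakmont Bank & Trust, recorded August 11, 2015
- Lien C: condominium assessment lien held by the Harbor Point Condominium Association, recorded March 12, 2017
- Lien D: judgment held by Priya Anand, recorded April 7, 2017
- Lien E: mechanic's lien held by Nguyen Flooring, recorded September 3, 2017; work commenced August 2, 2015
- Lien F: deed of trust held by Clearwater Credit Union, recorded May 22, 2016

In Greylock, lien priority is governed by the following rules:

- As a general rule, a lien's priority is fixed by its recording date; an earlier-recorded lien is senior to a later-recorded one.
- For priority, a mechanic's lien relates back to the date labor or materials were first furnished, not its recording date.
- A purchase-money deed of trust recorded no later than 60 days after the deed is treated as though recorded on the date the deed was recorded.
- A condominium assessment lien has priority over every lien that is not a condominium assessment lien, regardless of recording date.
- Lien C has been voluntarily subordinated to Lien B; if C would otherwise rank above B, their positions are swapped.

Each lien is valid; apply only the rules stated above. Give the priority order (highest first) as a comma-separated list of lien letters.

B, A, E, C, F, D

First, effective dates: A's effective date is March 16, 2015, when work began; B was recorded 121 days after the deed — beyond 60 days — so no relation-back applies; E is treated as recorded August 2, 2015, the work-commencement date.
As a condominium assessment lien, C is senior to every other lien.
Among the remaining liens, by effective date: A (March 16, 2015), E (August 2, 2015), B (August 11, 2015), F (May 22, 2016), D (April 7, 2017).
Because C would otherwise rank above B, the subordination swaps them.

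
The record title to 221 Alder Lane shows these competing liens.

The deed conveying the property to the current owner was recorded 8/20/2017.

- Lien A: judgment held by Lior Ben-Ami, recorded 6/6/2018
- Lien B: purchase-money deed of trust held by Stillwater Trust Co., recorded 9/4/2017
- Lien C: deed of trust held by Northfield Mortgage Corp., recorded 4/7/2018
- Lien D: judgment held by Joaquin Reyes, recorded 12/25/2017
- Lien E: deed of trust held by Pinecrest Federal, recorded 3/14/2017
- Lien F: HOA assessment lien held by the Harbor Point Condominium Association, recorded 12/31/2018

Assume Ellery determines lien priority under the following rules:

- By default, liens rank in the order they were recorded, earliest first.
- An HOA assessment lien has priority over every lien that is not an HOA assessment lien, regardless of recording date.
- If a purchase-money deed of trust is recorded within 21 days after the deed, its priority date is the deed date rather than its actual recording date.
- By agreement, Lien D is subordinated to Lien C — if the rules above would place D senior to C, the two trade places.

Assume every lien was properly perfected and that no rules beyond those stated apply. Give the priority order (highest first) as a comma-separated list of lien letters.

F, E, B, C, D, A

Effective dates: B's effective date is the deed date, 8/20/2017.
F is an HOA assessment lien, so it outranks all other liens regardless of date.
The other liens, earliest effective date first: E (3/14/2017), B (8/20/2017), D (12/25/2017), C (4/7/2018), A (6/6/2018).
D would otherwise be senior to C, so under the subordination agreement D and C exchange positions.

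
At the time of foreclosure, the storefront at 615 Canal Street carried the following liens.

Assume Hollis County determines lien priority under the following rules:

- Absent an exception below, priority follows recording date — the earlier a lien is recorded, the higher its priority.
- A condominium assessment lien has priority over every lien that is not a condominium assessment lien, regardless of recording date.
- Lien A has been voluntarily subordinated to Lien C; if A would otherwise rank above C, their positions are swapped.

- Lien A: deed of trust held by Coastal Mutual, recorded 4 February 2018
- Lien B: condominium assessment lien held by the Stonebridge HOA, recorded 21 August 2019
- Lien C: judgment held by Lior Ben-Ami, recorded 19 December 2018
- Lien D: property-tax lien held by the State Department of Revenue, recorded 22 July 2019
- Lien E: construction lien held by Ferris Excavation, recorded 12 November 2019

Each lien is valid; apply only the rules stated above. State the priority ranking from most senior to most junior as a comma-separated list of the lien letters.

As a condominium assessment lien, B is senior to every other lien.
The other liens, earliest effective date first: A (4 February 2018), C (19 December 2018), D (22 July 2019), E (12 November 2019).
The subordination applies — A was senior to C — so A and C swap.

B, C, A, D, E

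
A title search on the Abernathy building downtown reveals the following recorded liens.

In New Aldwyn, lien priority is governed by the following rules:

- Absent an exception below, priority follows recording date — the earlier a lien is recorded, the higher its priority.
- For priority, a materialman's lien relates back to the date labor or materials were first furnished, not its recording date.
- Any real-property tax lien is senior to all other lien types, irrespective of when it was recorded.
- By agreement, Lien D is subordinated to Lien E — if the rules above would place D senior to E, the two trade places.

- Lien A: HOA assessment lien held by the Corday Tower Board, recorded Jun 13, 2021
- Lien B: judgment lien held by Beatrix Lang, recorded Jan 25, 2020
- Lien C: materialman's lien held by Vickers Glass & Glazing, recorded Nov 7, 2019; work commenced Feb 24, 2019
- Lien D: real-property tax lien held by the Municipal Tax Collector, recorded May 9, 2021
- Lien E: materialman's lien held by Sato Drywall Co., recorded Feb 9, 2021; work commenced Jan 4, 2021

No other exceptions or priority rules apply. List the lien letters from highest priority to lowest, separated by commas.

Adjusting effective dates: C relates back to Feb 24, 2019 (work commenced); E's effective date is Jan 4, 2021, when work began.
D, as a real-property tax lien, has superpriority and ranks first.
Remaining liens by effective date: C (Feb 24, 2019), B (Jan 25, 2020), E (Jan 4, 2021), A (Jun 13, 2021).
D is senior to E before the subordination, so the two trade places.

E, C, B, D, A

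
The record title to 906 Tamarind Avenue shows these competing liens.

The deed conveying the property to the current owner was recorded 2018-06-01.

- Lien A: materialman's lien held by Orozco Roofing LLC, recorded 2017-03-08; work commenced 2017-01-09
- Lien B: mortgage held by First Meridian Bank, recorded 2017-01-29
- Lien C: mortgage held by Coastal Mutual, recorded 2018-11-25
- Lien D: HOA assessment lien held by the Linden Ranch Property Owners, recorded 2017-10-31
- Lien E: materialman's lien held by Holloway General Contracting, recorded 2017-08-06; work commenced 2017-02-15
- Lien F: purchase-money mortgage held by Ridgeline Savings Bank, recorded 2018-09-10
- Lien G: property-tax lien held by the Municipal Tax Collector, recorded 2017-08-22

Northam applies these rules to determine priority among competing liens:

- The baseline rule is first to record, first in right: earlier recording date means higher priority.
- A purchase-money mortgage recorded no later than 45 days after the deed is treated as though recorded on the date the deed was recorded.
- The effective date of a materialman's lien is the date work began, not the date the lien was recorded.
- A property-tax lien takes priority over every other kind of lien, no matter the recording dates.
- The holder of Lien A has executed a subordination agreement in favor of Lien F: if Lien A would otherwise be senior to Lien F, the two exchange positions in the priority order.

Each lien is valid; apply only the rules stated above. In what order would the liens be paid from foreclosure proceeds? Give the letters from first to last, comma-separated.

G, F, B, E, D, A, C

Effective dates after the stated exceptions: A's effective date is 2017-01-09, when work began; E's effective date is 2017-02-15, when work began; F was recorded 101 days after the deed — beyond 45 days — so no relation-back applies.
As a property-tax lien, G is senior to every other lien.
The other liens, earliest effective date first: A (2017-01-09), B (2017-01-29), E (2017-02-15), D (2017-10-31), F (2018-09-10), C (2018-11-25).
A is senior to F before the subordination, so the two trade places.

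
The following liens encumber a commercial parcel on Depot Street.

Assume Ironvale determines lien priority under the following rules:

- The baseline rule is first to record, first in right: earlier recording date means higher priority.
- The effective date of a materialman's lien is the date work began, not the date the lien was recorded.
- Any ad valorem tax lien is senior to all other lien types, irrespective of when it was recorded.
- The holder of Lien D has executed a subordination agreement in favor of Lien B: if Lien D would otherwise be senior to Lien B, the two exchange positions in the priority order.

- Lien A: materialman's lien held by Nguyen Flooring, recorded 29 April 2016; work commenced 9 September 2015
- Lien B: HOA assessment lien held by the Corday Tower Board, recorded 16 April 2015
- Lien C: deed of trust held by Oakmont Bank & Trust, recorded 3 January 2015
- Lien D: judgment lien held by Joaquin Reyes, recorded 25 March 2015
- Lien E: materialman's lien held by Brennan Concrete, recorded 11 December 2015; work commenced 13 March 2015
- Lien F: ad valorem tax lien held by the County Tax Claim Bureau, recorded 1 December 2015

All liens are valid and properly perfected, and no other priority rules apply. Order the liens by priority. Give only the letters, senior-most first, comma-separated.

First, effective dates: A's effective date is 9 September 2015, when work began; E's effective date is 13 March 2015, when work began.
As an ad valorem tax lien, F is senior to every other lien.
Remaining liens by effective date: C (3 January 2015), E (13 March 2015), D (25 March 2015), B (16 April 2015), A (9 September 2015).
The subordination applies — D was senior to B — so D and B swap.

F, C, E, B, D, A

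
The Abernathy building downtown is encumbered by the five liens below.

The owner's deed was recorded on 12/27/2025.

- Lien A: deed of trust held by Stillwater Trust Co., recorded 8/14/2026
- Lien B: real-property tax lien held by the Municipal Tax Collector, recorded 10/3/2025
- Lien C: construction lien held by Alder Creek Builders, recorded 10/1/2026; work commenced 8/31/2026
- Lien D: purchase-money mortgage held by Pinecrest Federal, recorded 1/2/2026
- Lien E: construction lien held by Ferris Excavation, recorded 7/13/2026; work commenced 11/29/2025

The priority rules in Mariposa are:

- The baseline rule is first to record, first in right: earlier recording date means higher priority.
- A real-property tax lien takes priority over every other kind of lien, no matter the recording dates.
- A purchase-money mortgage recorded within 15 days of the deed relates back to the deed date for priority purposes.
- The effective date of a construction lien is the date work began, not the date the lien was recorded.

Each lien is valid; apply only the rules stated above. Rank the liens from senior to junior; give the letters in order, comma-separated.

B, E, D, A, C

Effective dates: C's effective date is 8/31/2026, when work began; D's effective date is the deed date, 12/27/2025; E is treated as recorded 11/29/2025, the work-commencement date.
B is a real-property tax lien, so it outranks all other liens regardless of date.
The other liens, earliest effective date first: E (11/29/2025), D (12/27/2025), A (8/14/2026), C (8/31/2026).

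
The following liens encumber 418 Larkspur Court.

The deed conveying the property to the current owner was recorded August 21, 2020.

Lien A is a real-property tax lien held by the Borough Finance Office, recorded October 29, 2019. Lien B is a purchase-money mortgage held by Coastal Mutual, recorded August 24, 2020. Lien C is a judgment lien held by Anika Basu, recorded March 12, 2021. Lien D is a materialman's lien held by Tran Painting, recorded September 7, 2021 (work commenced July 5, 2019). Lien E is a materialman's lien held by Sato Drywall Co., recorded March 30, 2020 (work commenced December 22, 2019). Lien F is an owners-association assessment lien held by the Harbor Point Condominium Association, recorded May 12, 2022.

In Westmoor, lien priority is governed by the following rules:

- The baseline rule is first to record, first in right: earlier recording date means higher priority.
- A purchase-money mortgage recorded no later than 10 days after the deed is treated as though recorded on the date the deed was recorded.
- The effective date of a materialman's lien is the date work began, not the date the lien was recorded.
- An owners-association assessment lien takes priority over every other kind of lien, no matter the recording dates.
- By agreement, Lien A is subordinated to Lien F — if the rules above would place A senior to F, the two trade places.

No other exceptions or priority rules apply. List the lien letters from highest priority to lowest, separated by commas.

Adjusting effective dates: B relates back to the deed date August 21, 2020; D's effective date is July 5, 2019, when work began; E's effective date is December 22, 2019, when work began.
F, as an owners-association assessment lien, has superpriority and ranks first.
Remaining liens by effective date: D (July 5, 2019), A (October 29, 2019), E (December 22, 2019), B (August 21, 2020), C (March 12, 2021).
Since A is not senior to F, the subordination leaves the order unchanged.

F, D, A, E, B, C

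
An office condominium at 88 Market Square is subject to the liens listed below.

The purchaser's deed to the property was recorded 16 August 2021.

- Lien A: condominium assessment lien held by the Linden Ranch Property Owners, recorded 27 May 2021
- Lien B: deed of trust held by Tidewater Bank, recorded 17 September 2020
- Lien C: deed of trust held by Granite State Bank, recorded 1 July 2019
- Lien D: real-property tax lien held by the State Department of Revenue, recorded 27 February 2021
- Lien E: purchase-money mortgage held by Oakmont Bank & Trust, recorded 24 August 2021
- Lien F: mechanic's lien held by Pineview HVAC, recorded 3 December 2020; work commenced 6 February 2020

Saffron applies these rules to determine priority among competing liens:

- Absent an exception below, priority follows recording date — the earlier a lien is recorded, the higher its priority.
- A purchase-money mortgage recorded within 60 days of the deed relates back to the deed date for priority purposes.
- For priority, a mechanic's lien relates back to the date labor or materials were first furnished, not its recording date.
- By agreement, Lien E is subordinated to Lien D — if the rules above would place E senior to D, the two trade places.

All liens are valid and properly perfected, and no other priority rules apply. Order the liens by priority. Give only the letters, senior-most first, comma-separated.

Effective dates: E was recorded within the 60-day window, so its effective date is the deed date 16 August 2021; F is treated as recorded 6 February 2020, the work-commencement date.
By effective date: C (1 July 2019), F (6 February 2020), B (17 September 2020), D (27 February 2021), A (27 May 2021), E (16 August 2021).
E is already junior to D, so the subordination agreement changes nothing.

C, F, B, D, A, E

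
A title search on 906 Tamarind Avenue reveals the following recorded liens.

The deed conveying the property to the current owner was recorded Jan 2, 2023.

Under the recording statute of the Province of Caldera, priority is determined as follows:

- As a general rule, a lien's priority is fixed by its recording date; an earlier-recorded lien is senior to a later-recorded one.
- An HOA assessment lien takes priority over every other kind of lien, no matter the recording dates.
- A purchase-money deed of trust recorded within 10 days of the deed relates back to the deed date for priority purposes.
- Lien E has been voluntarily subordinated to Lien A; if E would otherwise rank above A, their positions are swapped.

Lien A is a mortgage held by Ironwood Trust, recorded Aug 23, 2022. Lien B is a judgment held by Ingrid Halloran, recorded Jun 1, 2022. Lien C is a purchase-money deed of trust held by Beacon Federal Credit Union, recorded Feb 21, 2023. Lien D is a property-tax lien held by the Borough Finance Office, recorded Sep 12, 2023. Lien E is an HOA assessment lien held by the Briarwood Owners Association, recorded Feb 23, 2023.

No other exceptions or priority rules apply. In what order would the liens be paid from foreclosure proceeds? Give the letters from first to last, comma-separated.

A, B, E, C, D

First, effective dates: C was recorded 50 days after the deed — beyond 10 days — so no relation-back applies.
E, as an HOA assessment lien, has superpriority and ranks first.
Remaining liens by effective date: B (Jun 1, 2022), A (Aug 23, 2022), C (Feb 21, 2023), D (Sep 12, 2023).
Because E would otherwise rank above A, the subordination swaps them.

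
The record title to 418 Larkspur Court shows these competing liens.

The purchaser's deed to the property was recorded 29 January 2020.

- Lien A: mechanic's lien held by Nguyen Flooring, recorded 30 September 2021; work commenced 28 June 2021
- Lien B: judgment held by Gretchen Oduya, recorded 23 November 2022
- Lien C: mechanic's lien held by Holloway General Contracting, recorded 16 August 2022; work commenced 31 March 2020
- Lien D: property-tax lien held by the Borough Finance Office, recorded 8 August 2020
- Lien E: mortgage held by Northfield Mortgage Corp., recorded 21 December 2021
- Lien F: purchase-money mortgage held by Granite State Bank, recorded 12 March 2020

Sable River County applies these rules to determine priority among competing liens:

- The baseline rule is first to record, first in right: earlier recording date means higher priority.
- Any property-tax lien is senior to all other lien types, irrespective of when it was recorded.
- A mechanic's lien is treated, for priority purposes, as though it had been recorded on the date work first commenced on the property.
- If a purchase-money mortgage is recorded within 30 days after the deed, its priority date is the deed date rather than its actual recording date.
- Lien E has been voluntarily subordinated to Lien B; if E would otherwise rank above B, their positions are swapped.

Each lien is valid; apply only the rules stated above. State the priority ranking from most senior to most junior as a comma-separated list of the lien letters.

D, F, C, A, B, E

First, effective dates: A's effective date is 28 June 2021, when work began; C relates back to 31 March 2020 (work commenced); F was recorded 43 days after the deed, outside the 30-day window, so it keeps its recording date.
D is a property-tax lien, so it outranks all other liens regardless of date.
Remaining liens by effective date: F (12 March 2020), C (31 March 2020), A (28 June 2021), E (21 December 2021), B (23 November 2022).
E would otherwise be senior to B, so under the subordination agreement E and B exchange positions.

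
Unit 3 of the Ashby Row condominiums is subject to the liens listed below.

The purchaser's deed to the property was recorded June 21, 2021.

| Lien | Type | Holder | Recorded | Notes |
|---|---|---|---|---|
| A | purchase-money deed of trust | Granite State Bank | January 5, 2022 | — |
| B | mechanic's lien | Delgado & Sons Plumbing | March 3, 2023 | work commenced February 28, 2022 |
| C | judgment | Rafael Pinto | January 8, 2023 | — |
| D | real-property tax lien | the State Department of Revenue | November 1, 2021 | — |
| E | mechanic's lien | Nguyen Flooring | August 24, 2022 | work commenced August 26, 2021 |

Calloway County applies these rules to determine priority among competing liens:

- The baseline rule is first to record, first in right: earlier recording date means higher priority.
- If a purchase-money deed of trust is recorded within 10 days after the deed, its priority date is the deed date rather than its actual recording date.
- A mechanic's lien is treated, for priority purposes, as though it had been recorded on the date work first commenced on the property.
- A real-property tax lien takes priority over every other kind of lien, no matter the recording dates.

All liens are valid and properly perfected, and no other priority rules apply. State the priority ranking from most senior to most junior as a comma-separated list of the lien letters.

D, E, A, B, C

First, effective dates: A missed the 10-day window (198 days after the deed), so its recording date stands; B's effective date is February 28, 2022, when work began; E is treated as recorded August 26, 2021, the work-commencement date.
As a real-property tax lien, D is senior to every other lien.
Ordering the rest by effective date: E (August 26, 2021), A (January 5, 2022), B (February 28, 2022), C (January 8, 2023).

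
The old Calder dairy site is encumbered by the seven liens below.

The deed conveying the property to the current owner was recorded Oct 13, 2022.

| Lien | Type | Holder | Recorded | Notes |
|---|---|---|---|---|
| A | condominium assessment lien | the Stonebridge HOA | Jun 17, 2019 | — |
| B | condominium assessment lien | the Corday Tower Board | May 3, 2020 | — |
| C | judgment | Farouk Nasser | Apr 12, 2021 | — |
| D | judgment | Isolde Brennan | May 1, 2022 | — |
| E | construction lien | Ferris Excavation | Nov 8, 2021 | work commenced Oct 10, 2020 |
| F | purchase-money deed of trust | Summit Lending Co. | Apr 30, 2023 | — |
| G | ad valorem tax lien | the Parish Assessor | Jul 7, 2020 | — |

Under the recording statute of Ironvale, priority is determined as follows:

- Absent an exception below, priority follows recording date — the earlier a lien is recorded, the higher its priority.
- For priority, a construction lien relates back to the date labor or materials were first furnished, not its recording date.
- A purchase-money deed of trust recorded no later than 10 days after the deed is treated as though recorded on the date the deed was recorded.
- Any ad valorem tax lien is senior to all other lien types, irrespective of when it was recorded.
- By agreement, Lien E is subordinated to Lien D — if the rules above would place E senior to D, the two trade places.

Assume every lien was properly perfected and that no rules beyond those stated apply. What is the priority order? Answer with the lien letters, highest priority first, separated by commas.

Adjusting effective dates: E relates back to Oct 10, 2020 (work commenced); F was recorded 199 days after the deed — beyond 10 days — so no relation-back applies.
G, as an ad valorem tax lien, has superpriority and ranks first.
The other liens, earliest effective date first: A (Jun 17, 2019), B (May 3, 2020), E (Oct 10, 2020), C (Apr 12, 2021), D (May 1, 2022), F (Apr 30, 2023).
E is senior to D before the subordination, so the two trade places.

G, A, B, D, C, E, F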